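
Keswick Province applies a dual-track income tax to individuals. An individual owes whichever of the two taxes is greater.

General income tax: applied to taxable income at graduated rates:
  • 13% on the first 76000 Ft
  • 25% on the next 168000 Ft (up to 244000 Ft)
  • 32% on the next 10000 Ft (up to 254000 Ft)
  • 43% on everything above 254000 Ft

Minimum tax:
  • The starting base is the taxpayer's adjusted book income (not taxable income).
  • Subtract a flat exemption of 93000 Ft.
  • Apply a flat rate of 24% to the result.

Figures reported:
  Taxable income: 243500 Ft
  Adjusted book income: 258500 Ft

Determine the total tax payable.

Minimum tax:
  Base (adjusted book income): 258500 Ft
  Less exemption 93000 Ft → base 165500 Ft
  165500 Ft × 24% = 39720 Ft

General income tax:
  76000 Ft × 13% = 9880 Ft
  167500 Ft × 25% = 41875 Ft
  → 51755 Ft

51755 Ft > 39720 Ft, so the general income tax governs.

51755 Ft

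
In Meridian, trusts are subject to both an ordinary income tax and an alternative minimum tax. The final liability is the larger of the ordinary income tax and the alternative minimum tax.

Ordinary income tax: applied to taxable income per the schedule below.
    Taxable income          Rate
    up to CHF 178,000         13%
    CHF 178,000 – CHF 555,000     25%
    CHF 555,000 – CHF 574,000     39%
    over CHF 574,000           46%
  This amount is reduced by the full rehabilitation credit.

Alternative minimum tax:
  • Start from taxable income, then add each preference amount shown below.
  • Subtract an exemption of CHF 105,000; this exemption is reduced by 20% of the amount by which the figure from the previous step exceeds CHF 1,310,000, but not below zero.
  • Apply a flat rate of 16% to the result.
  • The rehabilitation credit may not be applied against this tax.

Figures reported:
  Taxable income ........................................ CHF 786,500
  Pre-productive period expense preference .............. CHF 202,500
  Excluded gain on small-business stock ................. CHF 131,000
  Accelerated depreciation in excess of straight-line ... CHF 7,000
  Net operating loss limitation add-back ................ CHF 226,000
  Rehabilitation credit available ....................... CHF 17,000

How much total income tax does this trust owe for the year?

Ordinary income tax:
  CHF 178,000 × 13% = CHF 23,140
  CHF 377,000 × 25% = CHF 94,250
  CHF 19,000 × 39% = CHF 7,410
  CHF 212,500 × 46% = CHF 97,750
  → CHF 222,550
  Less rehabilitation credit CHF 17,000 → CHF 205,550

Alternative minimum tax:
  Adjusted income: CHF 786,500 + CHF 202,500 + CHF 131,000 + CHF 7,000 + CHF 226,000 = CHF 1,353,000
  Exemption: CHF 105,000 − 20% × (CHF 1,353,000 − CHF 1,310,000) = CHF 105,000 − CHF 8,600 = CHF 96,400
  Base: CHF 1,353,000 − CHF 96,400 = CHF 1,256,600
  CHF 1,256,600 × 16% = CHF 201,056

CHF 205,550 > CHF 201,056, so the ordinary income tax governs.

CHF 205,550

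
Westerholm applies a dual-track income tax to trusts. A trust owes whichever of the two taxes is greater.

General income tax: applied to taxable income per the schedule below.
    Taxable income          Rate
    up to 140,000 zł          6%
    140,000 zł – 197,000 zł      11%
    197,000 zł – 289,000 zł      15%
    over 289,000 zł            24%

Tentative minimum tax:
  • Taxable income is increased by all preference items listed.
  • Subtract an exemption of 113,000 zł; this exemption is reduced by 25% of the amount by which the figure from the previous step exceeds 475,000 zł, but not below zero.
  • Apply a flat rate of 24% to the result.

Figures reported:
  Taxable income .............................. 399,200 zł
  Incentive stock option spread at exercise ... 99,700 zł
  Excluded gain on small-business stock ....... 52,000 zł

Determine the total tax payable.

General income tax:
  140,000 zł × 6% = 8,400 zł
  57,000 zł × 11% = 6,270 zł
  92,000 zł × 15% = 13,800 zł
  110,200 zł × 24% = 26,448 zł
  → 54,918 zł

Tentative minimum tax:
  Adjusted income: 399,200 zł + 99,700 zł + 52,000 zł = 550,900 zł
  Exemption: 113,000 zł − 25% × (550,900 zł − 475,000 zł) = 113,000 zł − 18,975 zł = 94,025 zł
  Base: 550,900 zł − 94,025 zł = 456,875 zł
  456,875 zł × 24% = 109,650 zł

109,650 zł > 54,918 zł, so the tentative minimum tax is the binding amount.

109,650 zł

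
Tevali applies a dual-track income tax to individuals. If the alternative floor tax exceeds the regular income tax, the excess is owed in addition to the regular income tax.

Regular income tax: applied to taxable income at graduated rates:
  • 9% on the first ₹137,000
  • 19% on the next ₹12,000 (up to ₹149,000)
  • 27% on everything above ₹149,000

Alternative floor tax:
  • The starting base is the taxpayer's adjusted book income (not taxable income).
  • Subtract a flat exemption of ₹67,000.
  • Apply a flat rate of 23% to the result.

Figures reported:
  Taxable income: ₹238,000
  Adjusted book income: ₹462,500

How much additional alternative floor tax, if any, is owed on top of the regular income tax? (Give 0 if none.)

Alternative floor tax:
  Base (adjusted book income): ₹462,500
  Less exemption ₹67,000 → base ₹395,500
  ₹395,500 × 23% = ₹90,965

Regular income tax:
  ₹137,000 × 9% = ₹12,330
  ₹12,000 × 19% = ₹2,280
  ₹89,000 × 27% = ₹24,030
  → ₹38,640

Excess of alternative floor tax over regular income tax: ₹90,965 − ₹38,640 = ₹52,325.

₹52,325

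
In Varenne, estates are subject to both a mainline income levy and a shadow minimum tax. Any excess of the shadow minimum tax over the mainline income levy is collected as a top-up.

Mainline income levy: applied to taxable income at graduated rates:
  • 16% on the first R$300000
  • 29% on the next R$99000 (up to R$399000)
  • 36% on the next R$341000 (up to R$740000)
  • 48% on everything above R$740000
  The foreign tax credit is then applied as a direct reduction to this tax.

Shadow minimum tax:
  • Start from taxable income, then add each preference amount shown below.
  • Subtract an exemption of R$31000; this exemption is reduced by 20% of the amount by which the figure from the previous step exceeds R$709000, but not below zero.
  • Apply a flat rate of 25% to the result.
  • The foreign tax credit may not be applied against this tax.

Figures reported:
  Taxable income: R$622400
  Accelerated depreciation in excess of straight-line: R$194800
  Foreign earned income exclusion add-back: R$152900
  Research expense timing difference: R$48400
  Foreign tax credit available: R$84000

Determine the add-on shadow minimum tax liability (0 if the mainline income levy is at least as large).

R$181491

Mainline income levy:
  R$300000 × 16% = R$48000
  R$99000 × 29% = R$28710
  R$223400 × 36% = R$80424
  → R$157134
  Less foreign tax credit R$84000 → R$73134

Shadow minimum tax:
  Adjusted income: R$622400 + R$194800 + R$152900 + R$48400 = R$1018500
  Exemption: 20% × (R$1018500 − R$709000) = R$61900 ≥ R$31000, so the exemption is fully phased out
  Base: R$1018500 − R$0 = R$1018500
  R$1018500 × 25% = R$254625

Excess of shadow minimum tax over mainline income levy: R$254625 − R$73134 = R$181491.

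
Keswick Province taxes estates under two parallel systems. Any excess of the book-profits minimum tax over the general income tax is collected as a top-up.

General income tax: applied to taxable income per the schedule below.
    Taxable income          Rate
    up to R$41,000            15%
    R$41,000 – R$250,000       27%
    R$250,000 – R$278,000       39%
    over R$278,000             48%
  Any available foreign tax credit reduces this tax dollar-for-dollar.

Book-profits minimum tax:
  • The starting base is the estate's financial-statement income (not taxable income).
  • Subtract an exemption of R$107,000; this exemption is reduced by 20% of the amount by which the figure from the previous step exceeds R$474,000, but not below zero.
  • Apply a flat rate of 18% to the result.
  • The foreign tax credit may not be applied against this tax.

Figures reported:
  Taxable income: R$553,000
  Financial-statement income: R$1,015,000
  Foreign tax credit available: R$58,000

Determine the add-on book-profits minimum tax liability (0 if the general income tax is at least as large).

R$35,200

Book-profits minimum tax:
  Base (financial-statement income): R$1,015,000
  Exemption: 20% × (R$1,015,000 − R$474,000) = R$108,200 ≥ R$107,000, so the exemption is fully phased out
  Base: R$1,015,000 − R$0 = R$1,015,000
  R$1,015,000 × 18% = R$182,700

General income tax:
  R$41,000 × 15% = R$6,150
  R$209,000 × 27% = R$56,430
  R$28,000 × 39% = R$10,920
  R$275,000 × 48% = R$132,000
  → R$205,500
  Less foreign tax credit R$58,000 → R$147,500

Excess of book-profits minimum tax over general income tax: R$182,700 − R$147,500 = R$35,200.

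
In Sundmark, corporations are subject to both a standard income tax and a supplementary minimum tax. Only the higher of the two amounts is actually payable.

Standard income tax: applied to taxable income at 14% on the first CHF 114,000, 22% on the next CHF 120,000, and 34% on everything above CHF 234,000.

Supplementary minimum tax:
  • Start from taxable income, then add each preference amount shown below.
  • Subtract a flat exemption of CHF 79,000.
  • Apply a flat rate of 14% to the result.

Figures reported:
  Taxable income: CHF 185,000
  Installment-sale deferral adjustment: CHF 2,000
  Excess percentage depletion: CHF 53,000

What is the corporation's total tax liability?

Supplementary minimum tax:
  Adjusted income: CHF 185,000 + CHF 2,000 + CHF 53,000 = CHF 240,000
  Less exemption CHF 79,000 → base CHF 161,000
  CHF 161,000 × 14% = CHF 22,540

Standard income tax:
  CHF 114,000 × 14% = CHF 15,960
  CHF 71,000 × 22% = CHF 15,620
  → CHF 31,580

CHF 31,580 > CHF 22,540, so the standard income tax governs.

CHF 31,580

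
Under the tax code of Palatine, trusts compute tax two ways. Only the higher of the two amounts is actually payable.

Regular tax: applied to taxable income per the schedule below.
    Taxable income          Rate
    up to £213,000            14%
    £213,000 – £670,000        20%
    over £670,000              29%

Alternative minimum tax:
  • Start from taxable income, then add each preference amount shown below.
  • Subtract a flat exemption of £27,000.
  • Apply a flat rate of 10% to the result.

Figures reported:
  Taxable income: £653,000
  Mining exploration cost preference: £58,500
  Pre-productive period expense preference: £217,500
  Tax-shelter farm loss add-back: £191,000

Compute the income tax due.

£117,820

Alternative minimum tax:
  Adjusted income: £653,000 + £58,500 + £217,500 + £191,000 = £1,120,000
  Less exemption £27,000 → base £1,093,000
  £1,093,000 × 10% = £109,300

Regular tax:
  £213,000 × 14% = £29,820
  £440,000 × 20% = £88,000
  → £117,820

£117,820 > £109,300, so the regular tax governs.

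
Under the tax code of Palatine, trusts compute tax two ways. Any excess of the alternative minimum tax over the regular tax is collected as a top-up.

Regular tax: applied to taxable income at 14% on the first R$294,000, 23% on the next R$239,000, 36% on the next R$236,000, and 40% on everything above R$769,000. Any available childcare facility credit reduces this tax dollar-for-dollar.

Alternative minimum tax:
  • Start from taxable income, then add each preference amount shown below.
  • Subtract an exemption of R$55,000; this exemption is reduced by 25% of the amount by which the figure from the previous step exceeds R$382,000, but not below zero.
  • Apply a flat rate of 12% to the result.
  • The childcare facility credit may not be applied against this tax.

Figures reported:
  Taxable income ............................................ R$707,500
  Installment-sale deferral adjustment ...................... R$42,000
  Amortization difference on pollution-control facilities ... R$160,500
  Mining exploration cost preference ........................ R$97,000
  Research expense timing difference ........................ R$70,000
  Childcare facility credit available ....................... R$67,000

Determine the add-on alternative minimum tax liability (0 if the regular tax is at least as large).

Regular tax:
  R$294,000 × 14% = R$41,160
  R$239,000 × 23% = R$54,970
  R$174,500 × 36% = R$62,820
  → R$158,950
  Less childcare facility credit R$67,000 → R$91,950

Alternative minimum tax:
  Adjusted income: R$707,500 + R$42,000 + R$160,500 + R$97,000 + R$70,000 = R$1,077,000
  Exemption: 25% × (R$1,077,000 − R$382,000) = R$173,750 ≥ R$55,000, so the exemption is fully phased out
  Base: R$1,077,000 − R$0 = R$1,077,000
  R$1,077,000 × 12% = R$129,240

Excess of alternative minimum tax over regular tax: R$129,240 − R$91,950 = R$37,290.

R$37,290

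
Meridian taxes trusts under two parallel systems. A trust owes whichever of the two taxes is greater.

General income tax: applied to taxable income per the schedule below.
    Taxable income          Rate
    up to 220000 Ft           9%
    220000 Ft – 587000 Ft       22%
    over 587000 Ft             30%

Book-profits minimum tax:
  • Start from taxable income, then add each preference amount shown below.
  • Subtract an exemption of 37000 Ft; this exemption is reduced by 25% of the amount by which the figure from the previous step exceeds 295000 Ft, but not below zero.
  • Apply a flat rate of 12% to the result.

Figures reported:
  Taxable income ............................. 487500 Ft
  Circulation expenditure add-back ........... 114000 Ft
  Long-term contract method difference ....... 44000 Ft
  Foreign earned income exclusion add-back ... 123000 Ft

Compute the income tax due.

92220 Ft

General income tax:
  220000 Ft × 9% = 19800 Ft
  267500 Ft × 22% = 58850 Ft
  → 78650 Ft

Book-profits minimum tax:
  Adjusted income: 487500 Ft + 114000 Ft + 44000 Ft + 123000 Ft = 768500 Ft
  Exemption: 25% × (768500 Ft − 295000 Ft) = 118375 Ft ≥ 37000 Ft, so the exemption is fully phased out
  Base: 768500 Ft − 0 Ft = 768500 Ft
  768500 Ft × 12% = 92220 Ft

92220 Ft > 78650 Ft, so the book-profits minimum tax is the binding amount.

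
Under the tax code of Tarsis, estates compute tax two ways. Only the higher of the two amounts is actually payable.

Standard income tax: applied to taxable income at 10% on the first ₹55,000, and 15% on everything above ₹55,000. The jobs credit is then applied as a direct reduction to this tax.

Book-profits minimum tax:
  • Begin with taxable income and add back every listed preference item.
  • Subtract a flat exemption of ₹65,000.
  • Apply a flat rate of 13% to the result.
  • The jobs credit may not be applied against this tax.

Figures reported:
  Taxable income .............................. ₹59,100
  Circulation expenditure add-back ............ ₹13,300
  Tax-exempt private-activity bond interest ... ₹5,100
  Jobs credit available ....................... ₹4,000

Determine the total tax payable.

Standard income tax:
  ₹55,000 × 10% = ₹5,500
  ₹4,100 × 15% = ₹615
  → ₹6,115
  Less jobs credit ₹4,000 → ₹2,115

Book-profits minimum tax:
  Adjusted income: ₹59,100 + ₹13,300 + ₹5,100 = ₹77,500
  Less exemption ₹65,000 → base ₹12,500
  ₹12,500 × 13% = ₹1,625

₹2,115 > ₹1,625, so the standard income tax governs.

₹2,115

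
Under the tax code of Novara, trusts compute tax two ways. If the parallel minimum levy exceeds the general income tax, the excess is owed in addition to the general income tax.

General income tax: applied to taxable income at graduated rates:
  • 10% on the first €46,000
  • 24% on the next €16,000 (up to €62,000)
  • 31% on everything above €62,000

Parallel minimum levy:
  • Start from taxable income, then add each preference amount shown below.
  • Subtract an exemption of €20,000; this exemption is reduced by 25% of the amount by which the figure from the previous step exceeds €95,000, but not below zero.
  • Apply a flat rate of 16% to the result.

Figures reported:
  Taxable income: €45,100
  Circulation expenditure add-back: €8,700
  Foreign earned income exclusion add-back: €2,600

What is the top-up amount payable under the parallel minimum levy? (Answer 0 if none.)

€1,314

Parallel minimum levy:
  Adjusted income: €45,100 + €8,700 + €2,600 = €56,400
  Exemption: €56,400 ≤ €95,000, so full €20,000 applies
  Base: €56,400 − €20,000 = €36,400
  €36,400 × 16% = €5,824

General income tax:
  €45,100 × 10% = €4,510

Excess of parallel minimum levy over general income tax: €5,824 − €4,510 = €1,314.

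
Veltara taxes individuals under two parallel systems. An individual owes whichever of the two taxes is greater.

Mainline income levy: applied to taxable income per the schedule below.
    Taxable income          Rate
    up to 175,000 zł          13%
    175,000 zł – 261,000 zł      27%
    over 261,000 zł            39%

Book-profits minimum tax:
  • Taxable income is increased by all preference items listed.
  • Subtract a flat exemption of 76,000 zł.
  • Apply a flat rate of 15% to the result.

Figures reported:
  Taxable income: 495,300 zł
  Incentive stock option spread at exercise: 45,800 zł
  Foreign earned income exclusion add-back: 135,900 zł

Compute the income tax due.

Book-profits minimum tax:
  Adjusted income: 495,300 zł + 45,800 zł + 135,900 zł = 677,000 zł
  Less exemption 76,000 zł → base 601,000 zł
  601,000 zł × 15% = 90,150 zł

Mainline income levy:
  175,000 zł × 13% = 22,750 zł
  86,000 zł × 27% = 23,220 zł
  234,300 zł × 39% = 91,377 zł
  → 137,347 zł

137,347 zł > 90,150 zł, so the mainline income levy governs.

137,347 zł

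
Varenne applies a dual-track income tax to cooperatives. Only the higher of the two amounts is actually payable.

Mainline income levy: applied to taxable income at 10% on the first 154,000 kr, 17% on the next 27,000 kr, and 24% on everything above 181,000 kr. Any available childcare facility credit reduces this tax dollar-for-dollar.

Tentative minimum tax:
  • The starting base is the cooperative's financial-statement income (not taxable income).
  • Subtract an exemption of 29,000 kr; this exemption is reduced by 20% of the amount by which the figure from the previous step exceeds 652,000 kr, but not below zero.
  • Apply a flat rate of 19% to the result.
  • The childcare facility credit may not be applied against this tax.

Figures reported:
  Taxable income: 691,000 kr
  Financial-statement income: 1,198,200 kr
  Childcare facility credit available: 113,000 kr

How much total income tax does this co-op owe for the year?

227,658 kr

Mainline income levy:
  154,000 kr × 10% = 15,400 kr
  27,000 kr × 17% = 4,590 kr
  510,000 kr × 24% = 122,400 kr
  → 142,390 kr
  Less childcare facility credit 113,000 kr → 29,390 kr

Tentative minimum tax:
  Base (financial-statement income): 1,198,200 kr
  Exemption: 20% × (1,198,200 kr − 652,000 kr) = 109,240 kr ≥ 29,000 kr, so the exemption is fully phased out
  Base: 1,198,200 kr − 0 kr = 1,198,200 kr
  1,198,200 kr × 19% = 227,658 kr

227,658 kr > 29,390 kr, so the tentative minimum tax is the binding amount.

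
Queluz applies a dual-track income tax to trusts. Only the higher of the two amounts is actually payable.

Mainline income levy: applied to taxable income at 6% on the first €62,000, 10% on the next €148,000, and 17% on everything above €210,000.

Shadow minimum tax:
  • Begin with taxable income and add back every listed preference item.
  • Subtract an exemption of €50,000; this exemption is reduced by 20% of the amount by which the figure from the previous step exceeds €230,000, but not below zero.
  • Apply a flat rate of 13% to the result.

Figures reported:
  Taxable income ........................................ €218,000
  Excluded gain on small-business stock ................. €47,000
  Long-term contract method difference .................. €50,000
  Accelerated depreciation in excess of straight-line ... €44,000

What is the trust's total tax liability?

€43,524

Mainline income levy:
  €62,000 × 6% = €3,720
  €148,000 × 10% = €14,800
  €8,000 × 17% = €1,360
  → €19,880

Shadow minimum tax:
  Adjusted income: €218,000 + €47,000 + €50,000 + €44,000 = €359,000
  Exemption: €50,000 − 20% × (€359,000 − €230,000) = €50,000 − €25,800 = €24,200
  Base: €359,000 − €24,200 = €334,800
  €334,800 × 13% = €43,524

€43,524 > €19,880, so the shadow minimum tax is the binding amount.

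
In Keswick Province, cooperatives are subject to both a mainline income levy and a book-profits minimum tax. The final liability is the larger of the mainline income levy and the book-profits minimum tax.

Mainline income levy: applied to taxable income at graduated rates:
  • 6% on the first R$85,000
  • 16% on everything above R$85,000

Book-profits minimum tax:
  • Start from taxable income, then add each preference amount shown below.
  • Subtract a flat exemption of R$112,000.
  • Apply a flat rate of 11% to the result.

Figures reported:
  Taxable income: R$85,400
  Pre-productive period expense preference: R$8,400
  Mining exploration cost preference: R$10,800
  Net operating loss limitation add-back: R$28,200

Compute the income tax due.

R$5,164

Mainline income levy:
  R$85,000 × 6% = R$5,100
  R$400 × 16% = R$64
  → R$5,164

Book-profits minimum tax:
  Adjusted income: R$85,400 + R$8,400 + R$10,800 + R$28,200 = R$132,800
  Less exemption R$112,000 → base R$20,800
  R$20,800 × 11% = R$2,288

R$5,164 > R$2,288, so the mainline income levy governs.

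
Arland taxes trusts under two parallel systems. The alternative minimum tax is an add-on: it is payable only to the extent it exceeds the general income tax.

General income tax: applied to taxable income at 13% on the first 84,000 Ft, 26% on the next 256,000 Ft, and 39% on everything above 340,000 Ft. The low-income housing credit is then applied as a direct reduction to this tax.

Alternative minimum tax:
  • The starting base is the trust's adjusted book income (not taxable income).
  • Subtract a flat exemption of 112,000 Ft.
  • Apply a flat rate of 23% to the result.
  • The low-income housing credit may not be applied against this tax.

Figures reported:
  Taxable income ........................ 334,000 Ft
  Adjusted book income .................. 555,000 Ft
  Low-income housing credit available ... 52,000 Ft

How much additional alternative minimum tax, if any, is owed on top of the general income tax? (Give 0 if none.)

77,970 Ft

Alternative minimum tax:
  Base (adjusted book income): 555,000 Ft
  Less exemption 112,000 Ft → base 443,000 Ft
  443,000 Ft × 23% = 101,890 Ft

General income tax:
  84,000 Ft × 13% = 10,920 Ft
  250,000 Ft × 26% = 65,000 Ft
  → 75,920 Ft
  Less low-income housing credit 52,000 Ft → 23,920 Ft

Excess of alternative minimum tax over general income tax: 101,890 Ft − 23,920 Ft = 77,970 Ft.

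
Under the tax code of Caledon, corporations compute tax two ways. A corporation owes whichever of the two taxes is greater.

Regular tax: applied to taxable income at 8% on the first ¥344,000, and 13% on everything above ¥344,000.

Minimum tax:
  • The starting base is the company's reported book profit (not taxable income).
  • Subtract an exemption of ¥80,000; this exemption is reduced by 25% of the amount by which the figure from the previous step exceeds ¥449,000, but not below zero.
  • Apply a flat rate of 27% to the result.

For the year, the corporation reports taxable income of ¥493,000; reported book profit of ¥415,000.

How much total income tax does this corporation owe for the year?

Regular tax:
  ¥344,000 × 8% = ¥27,520
  ¥149,000 × 13% = ¥19,370
  → ¥46,890

Minimum tax:
  Base (reported book profit): ¥415,000
  Exemption: ¥415,000 ≤ ¥449,000, so full ¥80,000 applies
  Base: ¥415,000 − ¥80,000 = ¥335,000
  ¥335,000 × 27% = ¥90,450

¥90,450 > ¥46,890, so the minimum tax is the binding amount.

¥90,450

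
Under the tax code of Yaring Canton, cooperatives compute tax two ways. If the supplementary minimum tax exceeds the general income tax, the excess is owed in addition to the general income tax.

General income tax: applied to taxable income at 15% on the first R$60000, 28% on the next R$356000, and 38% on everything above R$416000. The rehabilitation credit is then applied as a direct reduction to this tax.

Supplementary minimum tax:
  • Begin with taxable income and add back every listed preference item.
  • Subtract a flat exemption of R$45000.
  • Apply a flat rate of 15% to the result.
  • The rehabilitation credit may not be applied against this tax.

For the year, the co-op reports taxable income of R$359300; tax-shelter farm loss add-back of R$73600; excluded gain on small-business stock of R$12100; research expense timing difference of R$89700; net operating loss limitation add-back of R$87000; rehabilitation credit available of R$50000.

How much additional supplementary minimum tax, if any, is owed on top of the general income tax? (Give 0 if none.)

Supplementary minimum tax:
  Adjusted income: R$359300 + R$73600 + R$12100 + R$89700 + R$87000 = R$621700
  Less exemption R$45000 → base R$576700
  R$576700 × 15% = R$86505

General income tax:
  R$60000 × 15% = R$9000
  R$299300 × 28% = R$83804
  → R$92804
  Less rehabilitation credit R$50000 → R$42804

Excess of supplementary minimum tax over general income tax: R$86505 − R$42804 = R$43701.

R$43701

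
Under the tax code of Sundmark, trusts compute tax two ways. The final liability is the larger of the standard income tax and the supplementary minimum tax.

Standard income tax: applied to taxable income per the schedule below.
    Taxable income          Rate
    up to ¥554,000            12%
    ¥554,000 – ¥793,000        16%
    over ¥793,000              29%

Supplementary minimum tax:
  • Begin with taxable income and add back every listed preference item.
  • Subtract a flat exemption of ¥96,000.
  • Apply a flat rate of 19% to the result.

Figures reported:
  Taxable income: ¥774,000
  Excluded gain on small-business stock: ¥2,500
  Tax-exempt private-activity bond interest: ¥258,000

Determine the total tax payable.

¥178,315

Standard income tax:
  ¥554,000 × 12% = ¥66,480
  ¥220,000 × 16% = ¥35,200
  → ¥101,680

Supplementary minimum tax:
  Adjusted income: ¥774,000 + ¥2,500 + ¥258,000 = ¥1,034,500
  Less exemption ¥96,000 → base ¥938,500
  ¥938,500 × 19% = ¥178,315

¥178,315 > ¥101,680, so the supplementary minimum tax is the binding amount.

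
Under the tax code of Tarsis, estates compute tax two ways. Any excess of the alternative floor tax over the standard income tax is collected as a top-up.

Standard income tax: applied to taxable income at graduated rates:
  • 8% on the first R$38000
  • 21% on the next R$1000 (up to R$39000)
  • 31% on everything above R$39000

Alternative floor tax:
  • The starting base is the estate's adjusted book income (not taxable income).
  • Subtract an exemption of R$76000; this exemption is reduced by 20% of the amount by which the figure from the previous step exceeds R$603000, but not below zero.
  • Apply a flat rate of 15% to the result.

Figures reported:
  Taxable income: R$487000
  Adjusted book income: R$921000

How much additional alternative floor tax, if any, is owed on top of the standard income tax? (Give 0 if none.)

R$0

Standard income tax:
  R$38000 × 8% = R$3040
  R$1000 × 21% = R$210
  R$448000 × 31% = R$138880
  → R$142130

Alternative floor tax:
  Base (adjusted book income): R$921000
  Exemption: R$76000 − 20% × (R$921000 − R$603000) = R$76000 − R$63600 = R$12400
  Base: R$921000 − R$12400 = R$908600
  R$908600 × 15% = R$136290

R$136290 ≤ R$142130, so no add-on is due.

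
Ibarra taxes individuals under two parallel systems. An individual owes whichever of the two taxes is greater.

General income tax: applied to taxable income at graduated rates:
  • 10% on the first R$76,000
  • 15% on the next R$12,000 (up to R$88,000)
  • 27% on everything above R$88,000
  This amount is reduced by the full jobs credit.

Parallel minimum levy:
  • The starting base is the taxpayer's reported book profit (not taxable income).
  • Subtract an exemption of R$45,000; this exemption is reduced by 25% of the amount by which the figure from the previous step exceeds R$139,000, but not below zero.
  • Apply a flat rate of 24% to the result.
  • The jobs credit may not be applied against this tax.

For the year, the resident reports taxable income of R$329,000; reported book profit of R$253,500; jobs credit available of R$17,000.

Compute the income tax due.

Parallel minimum levy:
  Base (reported book profit): R$253,500
  Exemption: R$45,000 − 25% × (R$253,500 − R$139,000) = R$45,000 − R$28,625 = R$16,375
  Base: R$253,500 − R$16,375 = R$237,125
  R$237,125 × 24% = R$56,910

General income tax:
  R$76,000 × 10% = R$7,600
  R$12,000 × 15% = R$1,800
  R$241,000 × 27% = R$65,070
  → R$74,470
  Less jobs credit R$17,000 → R$57,470

R$57,470 > R$56,910, so the general income tax governs.

R$57,470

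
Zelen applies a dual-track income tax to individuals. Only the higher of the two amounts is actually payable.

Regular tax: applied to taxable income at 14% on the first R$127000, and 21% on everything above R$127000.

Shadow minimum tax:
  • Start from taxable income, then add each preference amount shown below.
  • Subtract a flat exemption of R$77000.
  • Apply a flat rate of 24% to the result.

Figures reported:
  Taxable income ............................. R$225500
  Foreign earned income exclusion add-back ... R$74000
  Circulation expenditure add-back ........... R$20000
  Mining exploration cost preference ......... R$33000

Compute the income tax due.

R$66120

Shadow minimum tax:
  Adjusted income: R$225500 + R$74000 + R$20000 + R$33000 = R$352500
  Less exemption R$77000 → base R$275500
  R$275500 × 24% = R$66120

Regular tax:
  R$127000 × 14% = R$17780
  R$98500 × 21% = R$20685
  → R$38465

R$66120 > R$38465, so the shadow minimum tax is the binding amount.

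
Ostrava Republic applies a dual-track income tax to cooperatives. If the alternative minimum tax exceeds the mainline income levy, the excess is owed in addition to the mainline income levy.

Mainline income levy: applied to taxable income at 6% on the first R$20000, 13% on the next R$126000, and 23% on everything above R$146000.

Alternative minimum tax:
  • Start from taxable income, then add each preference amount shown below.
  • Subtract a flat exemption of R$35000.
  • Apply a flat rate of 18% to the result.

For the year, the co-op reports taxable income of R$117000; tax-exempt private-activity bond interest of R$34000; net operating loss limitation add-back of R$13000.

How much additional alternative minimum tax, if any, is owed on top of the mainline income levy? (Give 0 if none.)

Mainline income levy:
  R$20000 × 6% = R$1200
  R$97000 × 13% = R$12610
  → R$13810

Alternative minimum tax:
  Adjusted income: R$117000 + R$34000 + R$13000 = R$164000
  Less exemption R$35000 → base R$129000
  R$129000 × 18% = R$23220

Excess of alternative minimum tax over mainline income levy: R$23220 − R$13810 = R$9410.

R$9410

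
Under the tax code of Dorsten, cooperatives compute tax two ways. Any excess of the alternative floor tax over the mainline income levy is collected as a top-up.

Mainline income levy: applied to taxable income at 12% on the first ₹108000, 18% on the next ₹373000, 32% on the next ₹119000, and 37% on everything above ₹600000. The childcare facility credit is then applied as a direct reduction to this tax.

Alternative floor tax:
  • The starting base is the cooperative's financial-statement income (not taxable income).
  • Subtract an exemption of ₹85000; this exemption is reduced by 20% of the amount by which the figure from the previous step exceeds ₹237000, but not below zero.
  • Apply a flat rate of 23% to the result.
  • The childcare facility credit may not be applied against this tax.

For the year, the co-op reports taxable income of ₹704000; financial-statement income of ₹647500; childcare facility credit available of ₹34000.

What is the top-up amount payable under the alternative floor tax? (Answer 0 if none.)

Mainline income levy:
  ₹108000 × 12% = ₹12960
  ₹373000 × 18% = ₹67140
  ₹119000 × 32% = ₹38080
  ₹104000 × 37% = ₹38480
  → ₹156660
  Less childcare facility credit ₹34000 → ₹122660

Alternative floor tax:
  Base (financial-statement income): ₹647500
  Exemption: ₹85000 − 20% × (₹647500 − ₹237000) = ₹85000 − ₹82100 = ₹2900
  Base: ₹647500 − ₹2900 = ₹644600
  ₹644600 × 23% = ₹148258

Excess of alternative floor tax over mainline income levy: ₹148258 − ₹122660 = ₹25598.

₹25598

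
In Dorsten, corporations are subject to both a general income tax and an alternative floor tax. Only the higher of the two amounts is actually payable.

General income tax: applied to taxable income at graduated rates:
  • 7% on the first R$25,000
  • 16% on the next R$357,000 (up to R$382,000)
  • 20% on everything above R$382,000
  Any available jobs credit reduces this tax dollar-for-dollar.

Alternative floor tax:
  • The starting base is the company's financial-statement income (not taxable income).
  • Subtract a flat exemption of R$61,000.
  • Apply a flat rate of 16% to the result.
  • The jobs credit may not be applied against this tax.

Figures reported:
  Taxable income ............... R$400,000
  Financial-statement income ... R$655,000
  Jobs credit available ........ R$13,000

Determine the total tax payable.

Alternative floor tax:
  Base (financial-statement income): R$655,000
  Less exemption R$61,000 → base R$594,000
  R$594,000 × 16% = R$95,040

General income tax:
  R$25,000 × 7% = R$1,750
  R$357,000 × 16% = R$57,120
  R$18,000 × 20% = R$3,600
  → R$62,470
  Less jobs credit R$13,000 → R$49,470

R$95,040 > R$49,470, so the alternative floor tax is the binding amount.

R$95,040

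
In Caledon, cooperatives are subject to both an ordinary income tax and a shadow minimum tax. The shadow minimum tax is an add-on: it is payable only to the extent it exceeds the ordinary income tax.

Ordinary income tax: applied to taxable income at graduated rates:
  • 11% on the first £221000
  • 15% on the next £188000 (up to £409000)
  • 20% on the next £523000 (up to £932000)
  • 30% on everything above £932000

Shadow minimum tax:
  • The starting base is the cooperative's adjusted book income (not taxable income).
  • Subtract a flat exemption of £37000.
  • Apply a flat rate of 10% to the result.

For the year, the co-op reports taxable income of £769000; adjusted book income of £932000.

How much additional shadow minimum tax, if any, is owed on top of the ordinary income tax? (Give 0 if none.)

Shadow minimum tax:
  Base (adjusted book income): £932000
  Less exemption £37000 → base £895000
  £895000 × 10% = £89500

Ordinary income tax:
  £221000 × 11% = £24310
  £188000 × 15% = £28200
  £360000 × 20% = £72000
  → £124510

£89500 ≤ £124510, so no add-on is due.

£0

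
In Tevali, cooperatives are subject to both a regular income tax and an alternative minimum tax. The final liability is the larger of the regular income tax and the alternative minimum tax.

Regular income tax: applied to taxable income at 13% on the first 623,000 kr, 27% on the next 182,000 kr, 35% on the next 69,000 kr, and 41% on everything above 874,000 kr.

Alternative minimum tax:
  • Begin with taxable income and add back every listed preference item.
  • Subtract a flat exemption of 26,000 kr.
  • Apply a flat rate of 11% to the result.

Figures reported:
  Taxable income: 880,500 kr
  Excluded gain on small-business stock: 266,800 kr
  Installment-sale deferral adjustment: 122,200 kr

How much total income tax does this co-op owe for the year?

Regular income tax:
  623,000 kr × 13% = 80,990 kr
  182,000 kr × 27% = 49,140 kr
  69,000 kr × 35% = 24,150 kr
  6,500 kr × 41% = 2,665 kr
  → 156,945 kr

Alternative minimum tax:
  Adjusted income: 880,500 kr + 266,800 kr + 122,200 kr = 1,269,500 kr
  Less exemption 26,000 kr → base 1,243,500 kr
  1,243,500 kr × 11% = 136,785 kr

156,945 kr > 136,785 kr, so the regular income tax governs.

156,945 kr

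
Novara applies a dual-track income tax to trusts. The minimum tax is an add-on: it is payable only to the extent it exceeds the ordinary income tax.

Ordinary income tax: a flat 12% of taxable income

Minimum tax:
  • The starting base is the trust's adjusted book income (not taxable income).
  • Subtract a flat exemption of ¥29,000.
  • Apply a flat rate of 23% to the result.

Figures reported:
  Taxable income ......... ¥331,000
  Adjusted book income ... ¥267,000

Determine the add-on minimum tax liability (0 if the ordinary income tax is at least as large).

¥15,020

Minimum tax:
  Base (adjusted book income): ¥267,000
  Less exemption ¥29,000 → base ¥238,000
  ¥238,000 × 23% = ¥54,740

Ordinary income tax:
  ¥331,000 × 12% = ¥39,720

Excess of minimum tax over ordinary income tax: ¥54,740 − ¥39,720 = ¥15,020.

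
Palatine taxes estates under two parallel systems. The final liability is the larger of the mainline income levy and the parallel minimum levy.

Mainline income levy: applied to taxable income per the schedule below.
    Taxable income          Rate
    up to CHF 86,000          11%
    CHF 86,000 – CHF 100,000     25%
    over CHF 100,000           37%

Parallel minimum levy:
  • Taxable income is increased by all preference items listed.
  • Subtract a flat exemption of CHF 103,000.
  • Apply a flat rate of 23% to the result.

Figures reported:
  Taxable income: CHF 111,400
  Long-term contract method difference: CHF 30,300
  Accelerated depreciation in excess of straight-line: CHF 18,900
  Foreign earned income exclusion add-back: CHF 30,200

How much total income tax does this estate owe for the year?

Parallel minimum levy:
  Adjusted income: CHF 111,400 + CHF 30,300 + CHF 18,900 + CHF 30,200 = CHF 190,800
  Less exemption CHF 103,000 → base CHF 87,800
  CHF 87,800 × 23% = CHF 20,194

Mainline income levy:
  CHF 86,000 × 11% = CHF 9,460
  CHF 14,000 × 25% = CHF 3,500
  CHF 11,400 × 37% = CHF 4,218
  → CHF 17,178

CHF 20,194 > CHF 17,178, so the parallel minimum levy is the binding amount.

CHF 20,194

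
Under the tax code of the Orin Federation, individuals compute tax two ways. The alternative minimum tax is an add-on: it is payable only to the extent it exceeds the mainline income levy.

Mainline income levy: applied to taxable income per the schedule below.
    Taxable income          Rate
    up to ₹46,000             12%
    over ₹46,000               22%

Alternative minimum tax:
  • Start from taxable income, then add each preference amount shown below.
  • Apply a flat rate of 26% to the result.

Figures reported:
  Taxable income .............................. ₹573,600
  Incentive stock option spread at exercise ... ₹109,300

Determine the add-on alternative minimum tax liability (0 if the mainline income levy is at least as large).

₹55,962

Alternative minimum tax:
  Adjusted income: ₹573,600 + ₹109,300 = ₹682,900
  ₹682,900 × 26% = ₹177,554

Mainline income levy:
  ₹46,000 × 12% = ₹5,520
  ₹527,600 × 22% = ₹116,072
  → ₹121,592

Excess of alternative minimum tax over mainline income levy: ₹177,554 − ₹121,592 = ₹55,962.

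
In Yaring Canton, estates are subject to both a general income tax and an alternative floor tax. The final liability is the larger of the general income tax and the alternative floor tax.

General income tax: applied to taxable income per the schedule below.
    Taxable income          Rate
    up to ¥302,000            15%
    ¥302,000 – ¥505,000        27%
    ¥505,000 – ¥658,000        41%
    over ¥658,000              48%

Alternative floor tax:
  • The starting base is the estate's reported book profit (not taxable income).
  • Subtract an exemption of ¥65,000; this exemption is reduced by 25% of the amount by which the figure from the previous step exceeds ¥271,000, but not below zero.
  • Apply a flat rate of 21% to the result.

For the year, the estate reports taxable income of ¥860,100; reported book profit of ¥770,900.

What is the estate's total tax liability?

General income tax:
  ¥302,000 × 15% = ¥45,300
  ¥203,000 × 27% = ¥54,810
  ¥153,000 × 41% = ¥62,730
  ¥202,100 × 48% = ¥97,008
  → ¥259,848

Alternative floor tax:
  Base (reported book profit): ¥770,900
  Exemption: 25% × (¥770,900 − ¥271,000) = ¥124,975 ≥ ¥65,000, so the exemption is fully phased out
  Base: ¥770,900 − ¥0 = ¥770,900
  ¥770,900 × 21% = ¥161,889

¥259,848 > ¥161,889, so the general income tax governs.

¥259,848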